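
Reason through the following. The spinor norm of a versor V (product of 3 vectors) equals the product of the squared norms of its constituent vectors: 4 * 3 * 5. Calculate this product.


Spinor norm N(V) = |v1|^2 * |v2|^2 * ... * |v3|^2
= 4 * 3 * 5
Running product: 4, 12, 60
N(V) = 60


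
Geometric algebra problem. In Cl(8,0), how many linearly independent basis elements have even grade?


Even subalgebra dimension = 2^(n-1)
n = 8 + 0 = 8
2^(8 - 1) = 2^7 = 128
Verification: sum of C(8,k) for even k = 1 + 28 + 70 + 28 + 1 = 128
Result = 128


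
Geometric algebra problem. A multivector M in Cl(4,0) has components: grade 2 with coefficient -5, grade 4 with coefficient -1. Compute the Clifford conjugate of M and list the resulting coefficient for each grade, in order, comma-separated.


Clifford conjugate sign for grade k: (-1)^(k(k+1)/2)
Grade 2: (-1)^(2*3/2) = (-1)^3 = -1, coeff -5 -> 5
Grade 4: (-1)^(4*5/2) = (-1)^10 = 1, coeff -1 -> -1
Conjugated coefficients: 5, -1


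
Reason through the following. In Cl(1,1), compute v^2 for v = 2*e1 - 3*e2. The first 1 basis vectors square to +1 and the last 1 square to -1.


v^2 = sum of c_i^2 * e_i^2
Positive signature terms (e_i^2 = +1): 2^2 = 4
Negative signature terms (e_j^2 = -1): (-3)^2 = 9
v^2 = 4 - 9 = -5


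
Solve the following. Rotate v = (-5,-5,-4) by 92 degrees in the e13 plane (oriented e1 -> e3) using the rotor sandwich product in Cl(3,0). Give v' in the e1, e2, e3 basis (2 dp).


Rotor R = cos(46deg) - sin(46deg)*e13
Rotation angle theta = 2 * 46 = 92 degrees in the e13 plane (e1 -> e3).
The component perpendicular to the plane (e2) is invariant: v'_2 = v2 = -5.00
cos(92deg) = -0.0349, sin(92deg) = 0.9994
v'_1 = v1*cos(theta) - v3*sin(theta) = -5*(-0.0349) - (-4)*0.9994 = 4.17
v'_3 = v1*sin(theta) + v3*cos(theta) = -5*0.9994 + (-4)*(-0.0349) = -4.86
v' = 4.17*e1 - 5.00*e2 - 4.86*e3


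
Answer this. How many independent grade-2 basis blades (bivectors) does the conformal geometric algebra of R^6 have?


The conformal model of R^6 uses Cl(7,1) with m = 6 + 2 = 8 generators.
Number of grade-2 blades = C(m, 2) = C(8, 2)
= 8*7/2 = 28


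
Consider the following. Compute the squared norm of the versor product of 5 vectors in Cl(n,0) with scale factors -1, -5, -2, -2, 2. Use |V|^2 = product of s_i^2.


Each vector v_i has |v_i|^2 = s_i^2
Squared scales: (-1)^2 = 1, (-5)^2 = 25, (-2)^2 = 4, (-2)^2 = 4, 2^2 = 4
|V|^2 = 1 * 25 * 4 * 4 * 4
= 1600


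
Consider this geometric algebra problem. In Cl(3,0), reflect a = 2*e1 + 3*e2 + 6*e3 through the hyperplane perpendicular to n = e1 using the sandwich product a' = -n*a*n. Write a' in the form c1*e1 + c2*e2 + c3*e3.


Reflection formula: a' = -n*a*n, with n = e1 (unit vector, n^2 = 1).
For reflection through hyperplane perp to e1:
The component along e1 flips sign, others stay.
a = (2, 3, 6)
a' = (-2, 3, 6)
a' = -2*e1 + 3*e2 + 6*e3


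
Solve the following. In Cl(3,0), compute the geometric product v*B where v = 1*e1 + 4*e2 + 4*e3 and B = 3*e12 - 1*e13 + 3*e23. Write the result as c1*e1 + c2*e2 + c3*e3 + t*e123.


vB has grade-1 (vector) and grade-3 (trivector) parts: vB = (v _| B) + (v ^ B).
Vector part <vB>_1:
  e1: -v2*b12 - v3*b13 = -(4)*(3) - (4)*(-1) = -8
  e2: v1*b12 - v3*b23 = (1)*(3) - (4)*(3) = -9
  e3: v1*b13 + v2*b23 = (1)*(-1) + (4)*(3) = 11
Trivector part <vB>_3:
  e123: v1*b23 - v2*b13 + v3*b12 = (1)*(3) - (4)*(-1) + (4)*(3) = 19
vB = -8*e1 - 9*e2 + 11*e3 + 19*e123


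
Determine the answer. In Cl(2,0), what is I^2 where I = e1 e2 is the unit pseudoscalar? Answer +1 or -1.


The pseudoscalar I = e1...e_n (product of all n generators) of Cl(p,q) satisfies I^2 = (-1)^(q + n(n-1)/2).
p = 2, q = 0, n = p + q = 2
n(n-1)/2 = 2 * 1 / 2 = 1
Exponent = q + n(n-1)/2 = 0 + 1 = 1
I^2 = (-1)^1 = -1


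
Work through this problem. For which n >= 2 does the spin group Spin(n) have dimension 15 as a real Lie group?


dim Spin(n) = dim so(n) = n(n-1)/2.
Solve n(n-1)/2 = 15, i.e. n^2 - n - 30 = 0.
Discriminant = 1 + 8*15 = 121
n = (1 + sqrt(121))/2 = (1 + 11)/2 = 6


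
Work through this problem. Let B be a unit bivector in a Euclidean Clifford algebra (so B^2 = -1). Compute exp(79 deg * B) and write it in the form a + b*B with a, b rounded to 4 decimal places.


For a unit bivector B with B^2 = -1, the exponential series gives
e^(theta*B) = cos(theta) + sin(theta)*B (the GA analogue of Euler's formula).
theta = 79 degrees = 1.37881 rad
cos(79 deg) = 0.1908
sin(79 deg) = 0.9816
exp(theta*B) = 0.1908 + 0.9816*B


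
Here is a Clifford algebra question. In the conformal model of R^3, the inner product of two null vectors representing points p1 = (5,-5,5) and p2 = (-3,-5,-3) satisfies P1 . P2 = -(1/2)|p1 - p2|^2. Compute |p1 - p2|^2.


p1 - p2 = (8, 0, 8)
|p1 - p2|^2 = 8^2 + 0^2 + 8^2
= 64 + 0 + 64
= 128


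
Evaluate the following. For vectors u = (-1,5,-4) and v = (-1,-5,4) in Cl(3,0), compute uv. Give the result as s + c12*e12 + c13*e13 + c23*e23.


In Cl(3,0): e_i^2 = 1, e_ie_j = -e_je_i for i != j.
Scalar part = u . v = (-1)*(-1) + 5*(-5) + (-4)*4
= 1 + (-25) + (-16) = -40
e12 coeff = (-1)*(-5) - 5*(-1) = 5 - (-5) = 10
e13 coeff = (-1)*4 - (-4)*(-1) = -4 - 4 = -8
e23 coeff = 5*4 - (-4)*(-5) = 20 - 20 = 0
uv = -40 + 10*e12 - 8*e13 + 0*e23


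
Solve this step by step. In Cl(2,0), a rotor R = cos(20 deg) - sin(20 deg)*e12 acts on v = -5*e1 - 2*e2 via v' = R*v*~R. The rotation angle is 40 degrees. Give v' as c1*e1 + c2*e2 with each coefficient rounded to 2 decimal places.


Rotor R = cos(20deg) - sin(20deg)*e12
Rotation angle theta = 2 * 20 = 40 degrees
v' = R*v*~R rotates v by theta.
cos(40deg) = 0.7660, sin(40deg) = 0.6428
v'_1 = -5*cos(40deg) - (-2)*sin(40deg)
= -5*0.7660 - (-2)*0.6428
= -2.54
v'_2 = -5*sin(40deg) + (-2)*cos(40deg)
= -5*0.6428 + (-2)*0.7660
= -4.75
v' = -2.54*e1 - 4.75*e2


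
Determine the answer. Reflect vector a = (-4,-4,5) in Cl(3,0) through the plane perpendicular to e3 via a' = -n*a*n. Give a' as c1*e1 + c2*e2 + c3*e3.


Reflection formula: a' = -n*a*n, with n = e3 (unit vector, n^2 = 1).
For reflection through hyperplane perp to e3:
The component along e3 flips sign, others stay.
a = (-4, -4, 5)
a' = (-4, -4, -5)
a' = -4*e1 - 4*e2 - 5*e3


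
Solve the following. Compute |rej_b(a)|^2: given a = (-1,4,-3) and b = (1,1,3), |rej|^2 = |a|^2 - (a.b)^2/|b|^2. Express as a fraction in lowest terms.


|a|^2 = (-1)^2 + 4^2 + (-3)^2 = 26
|b|^2 = 1^2 + 1^2 + 3^2 = 11
a . b = (-1)*1 + 4*1 + (-3)*3 = -6
(a.b)^2 = (-6)^2 = 36
|rej|^2 = 26 - 36/11
= (286 - 36)/11
= 250/11
In lowest terms: 250/11


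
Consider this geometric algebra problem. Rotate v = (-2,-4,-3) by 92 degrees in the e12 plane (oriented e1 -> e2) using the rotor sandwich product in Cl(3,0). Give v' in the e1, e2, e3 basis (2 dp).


Rotor R = cos(46deg) - sin(46deg)*e12
Rotation angle theta = 2 * 46 = 92 degrees in the e12 plane (e1 -> e2).
The component perpendicular to the plane (e3) is invariant: v'_3 = v3 = -3.00
cos(92deg) = -0.0349, sin(92deg) = 0.9994
v'_1 = v1*cos(theta) - v2*sin(theta) = -2*(-0.0349) - (-4)*0.9994 = 4.07
v'_2 = v1*sin(theta) + v2*cos(theta) = -2*0.9994 + (-4)*(-0.0349) = -1.86
v' = 4.07*e1 - 1.86*e2 - 3.00*e3


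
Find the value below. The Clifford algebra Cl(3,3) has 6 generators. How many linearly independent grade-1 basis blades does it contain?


Number of grade-k basis blades in Cl(p,q) with n = p + q is C(n, k).
n = 3 + 3 = 6
C(6, 1) = 6! / (1! * 5!)
= 720 / (1 * 120)
= 6


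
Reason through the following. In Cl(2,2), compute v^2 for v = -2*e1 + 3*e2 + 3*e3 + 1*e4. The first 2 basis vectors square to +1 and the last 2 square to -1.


v^2 = sum of c_i^2 * e_i^2
Positive signature terms (e_i^2 = +1): (-2)^2 + 3^2 = 13
Negative signature terms (e_j^2 = -1): 3^2 + 1^2 = 10
v^2 = 13 - 10 = 3


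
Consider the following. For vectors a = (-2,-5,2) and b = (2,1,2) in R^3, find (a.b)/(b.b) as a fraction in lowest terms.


Projection coefficient = (a . b) / (b . b)
a . b = (-2)*2 + (-5)*1 + 2*2
= -4 + (-5) + 4 = -5
b . b = 2^2 + 1^2 + 2^2
= 4 + 1 + 4 = 9
Coefficient = -5/9
In lowest terms: -5/9


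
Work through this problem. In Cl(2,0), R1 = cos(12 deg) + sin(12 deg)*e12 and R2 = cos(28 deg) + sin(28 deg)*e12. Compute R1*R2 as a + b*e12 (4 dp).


Same-plane rotors commute and their half-angles add:
R1*R2 = cos(a1 + a2) + sin(a1 + a2)*e12.
a1 + a2 = 12 + 28 = 40 deg
cos(40 deg) = 0.7660
sin(40 deg) = 0.6428
R1*R2 = 0.7660 + 0.6428*e12


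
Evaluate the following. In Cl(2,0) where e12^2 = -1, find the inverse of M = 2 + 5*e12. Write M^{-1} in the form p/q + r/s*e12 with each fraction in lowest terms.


M = 2 + 5*e12, where e12^2 = -1.
Since M commutes with its reverse ~M = a - b*e12, M * ~M = a^2 - b^2*e12^2 = a^2 + b^2.
So M^{-1} = ~M / (a^2 + b^2) = (a - b*e12)/(a^2 + b^2).
a^2 + b^2 = 4 + 25 = 29
Scalar part = 2/29 = 2/29
Bivector coeff = -5/29 = -5/29
M^{-1} = 2/29 - 5/29*e12


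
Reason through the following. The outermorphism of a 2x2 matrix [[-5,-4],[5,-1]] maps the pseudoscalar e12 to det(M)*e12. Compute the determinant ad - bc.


The outermorphism of a linear map f sends e1^e2 to f(e1)^f(e2).
f(e1) = -5*e1 + 5*e2
f(e2) = -4*e1 - 1*e2
f(e1) ^ f(e2) = (-5*e1 + 5*e2) ^ (-4*e1 - 1*e2)
= (-5)*(-1)*e12 + 5*(-4)*e21
= (5 - (-20))*e12
= 25*e12
Coefficient = 25


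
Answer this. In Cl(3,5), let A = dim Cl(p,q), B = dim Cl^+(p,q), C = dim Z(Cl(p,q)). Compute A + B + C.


n = 3 + 5 = 8
Total dim = 2^8 = 256
Even subalgebra dim = 2^7 = 128
n is even, so center dim = 1
Sum = 256 + 128 + 1 = 385


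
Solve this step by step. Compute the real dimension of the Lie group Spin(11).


Spin(n) double-covers SO(n); both have Lie algebra so(n) of dimension n(n-1)/2.
n = 11
n(n-1) = 11 * 10 = 110
dim Spin(11) = 110/2 = 55


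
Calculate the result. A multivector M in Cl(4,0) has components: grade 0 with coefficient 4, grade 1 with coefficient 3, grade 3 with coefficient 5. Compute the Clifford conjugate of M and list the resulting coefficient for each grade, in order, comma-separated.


Clifford conjugate sign for grade k: (-1)^(k(k+1)/2)
Grade 0: (-1)^(0*1/2) = (-1)^0 = 1, coeff 4 -> 4
Grade 1: (-1)^(1*2/2) = (-1)^1 = -1, coeff 3 -> -3
Grade 3: (-1)^(3*4/2) = (-1)^6 = 1, coeff 5 -> 5
Conjugated coefficients: 4, -3, 5


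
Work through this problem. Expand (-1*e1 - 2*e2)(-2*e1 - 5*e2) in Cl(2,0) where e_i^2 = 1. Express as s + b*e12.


Expand: (-1*e1 - 2*e2)(-2*e1 - 5*e2)
= (-1)*(-2)*e1e1 + (-1)*(-5)*e1e2 + (-2)*(-2)*e2e1 + (-2)*(-5)*e2e2
Using e1^2 = e2^2 = 1, e2e1 = -e1e2:
Scalar part s = (-1)*(-2) + (-2)*(-5) = 2 + 10 = 12
Bivector part b = (-1)*(-5) - (-2)*(-2) = 5 - 4 = 1
uv = 12 + 1*e12


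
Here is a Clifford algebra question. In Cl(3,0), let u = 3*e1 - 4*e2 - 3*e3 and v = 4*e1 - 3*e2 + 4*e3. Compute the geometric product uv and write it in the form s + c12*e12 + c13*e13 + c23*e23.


In Cl(3,0): e_i^2 = 1, e_ie_j = -e_je_i for i != j.
Scalar part = u . v = 3*4 + (-4)*(-3) + (-3)*4
= 12 + 12 + (-12) = 12
e12 coeff = 3*(-3) - (-4)*4 = -9 - (-16) = 7
e13 coeff = 3*4 - (-3)*4 = 12 - (-12) = 24
e23 coeff = (-4)*4 - (-3)*(-3) = -16 - 9 = -25
uv = 12 + 7*e12 + 24*e13 - 25*e23


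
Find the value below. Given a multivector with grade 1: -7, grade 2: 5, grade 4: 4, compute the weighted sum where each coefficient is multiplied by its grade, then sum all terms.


Grade-weighted sum = sum of grade_k * coefficient_k
1*(-7) = -7
2*5 = 10
4*4 = 16
Total = -7 + 10 + 16 = 19


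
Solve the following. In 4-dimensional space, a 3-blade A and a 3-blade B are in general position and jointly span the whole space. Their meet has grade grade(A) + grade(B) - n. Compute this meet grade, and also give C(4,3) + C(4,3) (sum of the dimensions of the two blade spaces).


Meet grade = grade(A) + grade(B) - n
= 3 + 3 - 4 = 2
C(4,3) = 4
C(4,3) = 4
dim_A + dim_B = 4 + 4 = 8


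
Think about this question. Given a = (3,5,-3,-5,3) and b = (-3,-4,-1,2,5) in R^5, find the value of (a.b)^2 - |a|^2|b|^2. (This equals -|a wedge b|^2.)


a . b = 3*(-3) + 5*(-4) + (-3)*(-1) + (-5)*2 + 3*5
= -9 + (-20) + 3 + (-10) + 15 = -21
|a|^2 = 3^2 + 5^2 + (-3)^2 + (-5)^2 + 3^2 = 77
|b|^2 = (-3)^2 + (-4)^2 + (-1)^2 + 2^2 + 5^2 = 55
(a.b)^2 = (-21)^2 = 441
|a|^2 * |b|^2 = 77 * 55 = 4235
Result = 441 - 4235 = -3794


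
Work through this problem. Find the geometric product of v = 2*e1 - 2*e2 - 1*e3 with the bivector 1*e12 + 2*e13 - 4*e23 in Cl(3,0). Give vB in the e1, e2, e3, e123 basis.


vB has grade-1 (vector) and grade-3 (trivector) parts: vB = (v _| B) + (v ^ B).
Vector part <vB>_1:
  e1: -v2*b12 - v3*b13 = -(-2)*(1) - (-1)*(2) = 4
  e2: v1*b12 - v3*b23 = (2)*(1) - (-1)*(-4) = -2
  e3: v1*b13 + v2*b23 = (2)*(2) + (-2)*(-4) = 12
Trivector part <vB>_3:
  e123: v1*b23 - v2*b13 + v3*b12 = (2)*(-4) - (-2)*(2) + (-1)*(1) = -5
vB = 4*e1 - 2*e2 + 12*e3 - 5*e123


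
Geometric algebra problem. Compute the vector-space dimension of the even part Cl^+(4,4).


Even subalgebra dimension = 2^(n-1)
n = 4 + 4 = 8
2^(8 - 1) = 2^7 = 128
Verification: sum of C(8,k) for even k = 1 + 28 + 70 + 28 + 1 = 128
Result = 128


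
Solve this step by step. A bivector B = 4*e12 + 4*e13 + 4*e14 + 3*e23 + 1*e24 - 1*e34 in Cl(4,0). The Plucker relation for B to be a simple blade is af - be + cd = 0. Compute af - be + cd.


Plucker relation: af - be + cd
a*f = 4*(-1) = -4
b*e = 4*1 = 4
c*d = 4*3 = 12
af - be + cd = -4 - 4 + 12
= 4


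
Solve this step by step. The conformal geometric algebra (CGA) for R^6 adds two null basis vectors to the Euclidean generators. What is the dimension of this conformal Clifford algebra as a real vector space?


The conformal model of R^6 uses Cl(7,1): the 6 Euclidean generators plus two extra orthogonal generators e+ (e+^2 = +1) and e- (e-^2 = -1), from which the null vectors e0, einf are built.
Number of generators m = 6 + 2 = 8.
dim Cl(p,q) = 2^m = 2^8 = 256


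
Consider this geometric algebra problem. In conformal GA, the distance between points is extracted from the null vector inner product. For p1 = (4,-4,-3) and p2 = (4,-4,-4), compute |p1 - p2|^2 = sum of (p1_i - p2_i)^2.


p1 - p2 = (0, 0, 1)
|p1 - p2|^2 = 0^2 + 0^2 + 1^2
= 0 + 0 + 1
= 1


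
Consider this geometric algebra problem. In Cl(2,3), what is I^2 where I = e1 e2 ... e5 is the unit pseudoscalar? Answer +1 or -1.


The pseudoscalar I = e1...e_n (product of all n generators) of Cl(p,q) satisfies I^2 = (-1)^(q + n(n-1)/2).
p = 2, q = 3, n = p + q = 5
n(n-1)/2 = 5 * 4 / 2 = 10
Exponent = q + n(n-1)/2 = 3 + 10 = 13
I^2 = (-1)^13 = -1


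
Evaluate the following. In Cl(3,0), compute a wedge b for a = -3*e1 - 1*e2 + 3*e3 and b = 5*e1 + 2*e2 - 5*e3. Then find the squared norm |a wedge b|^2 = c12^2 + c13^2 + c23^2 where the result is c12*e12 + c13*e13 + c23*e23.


a wedge b = (a1*b2 - a2*b1)*e12 + (a1*b3 - a3*b1)*e13 + (a2*b3 - a3*b2)*e23
e12 coeff: (-3)*2 - (-1)*5 = -6 - (-5) = -1
e13 coeff: (-3)*(-5) - 3*5 = 15 - 15 = 0
e23 coeff: (-1)*(-5) - 3*2 = 5 - 6 = -1
|a wedge b|^2 = (-1)^2 + 0^2 + (-1)^2
= 1 + 0 + 1
= 2


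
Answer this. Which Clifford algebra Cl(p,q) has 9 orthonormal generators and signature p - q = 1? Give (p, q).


We need p + q = 9 and p - q = 1.
Adding: 2p = 9 + 1 = 10, so p = 5.
Then q = 9 - 5 = 4.
(p, q) = (5, 4)


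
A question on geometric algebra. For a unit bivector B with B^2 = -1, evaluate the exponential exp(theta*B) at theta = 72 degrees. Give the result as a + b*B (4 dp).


For a unit bivector B with B^2 = -1, the exponential series gives
e^(theta*B) = cos(theta) + sin(theta)*B (the GA analogue of Euler's formula).
theta = 72 degrees = 1.256637 rad
cos(72 deg) = 0.3090
sin(72 deg) = 0.9511
exp(theta*B) = 0.3090 + 0.9511*B


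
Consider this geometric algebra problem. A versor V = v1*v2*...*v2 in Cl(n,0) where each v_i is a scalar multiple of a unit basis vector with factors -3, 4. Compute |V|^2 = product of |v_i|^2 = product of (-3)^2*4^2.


Each vector v_i has |v_i|^2 = s_i^2
Squared scales: (-3)^2 = 9, 4^2 = 16
|V|^2 = 9 * 16
= 144


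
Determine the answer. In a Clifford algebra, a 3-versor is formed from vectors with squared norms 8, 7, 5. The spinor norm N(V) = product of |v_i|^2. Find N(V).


Spinor norm N(V) = |v1|^2 * |v2|^2 * ... * |v3|^2
= 8 * 7 * 5
Running product: 8, 56, 280
N(V) = 280


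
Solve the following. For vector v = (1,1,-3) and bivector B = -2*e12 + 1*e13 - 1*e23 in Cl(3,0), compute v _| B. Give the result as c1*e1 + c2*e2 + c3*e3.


Left contraction v _| B = <vB>_1 (grade-1 part of the geometric product vB).
Using e1_|e12 = e2, e2_|e12 = -e1, e1_|e13 = e3, e3_|e13 = -e1, e2_|e23 = e3, e3_|e23 = -e2:
e1 coeff: -v2*b12 - v3*b13 = -(1)*(-2) - (-3)*(1) = 5
e2 coeff: v1*b12 - v3*b23 = (1)*(-2) - (-3)*(-1) = -5
e3 coeff: v1*b13 + v2*b23 = (1)*(1) + (1)*(-1) = 0
v _| B = 5*e1 - 5*e2 + 0*e3


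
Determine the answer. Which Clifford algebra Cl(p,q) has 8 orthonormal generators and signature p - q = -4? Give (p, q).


We need p + q = 8 and p - q = -4.
Adding: 2p = 8 + (-4) = 4, so p = 2.
Then q = 8 - 2 = 6.
(p, q) = (2, 6)


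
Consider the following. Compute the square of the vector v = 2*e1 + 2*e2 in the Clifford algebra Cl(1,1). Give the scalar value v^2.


v^2 = sum of c_i^2 * e_i^2
Positive signature terms (e_i^2 = +1): 2^2 = 4
Negative signature terms (e_j^2 = -1): 2^2 = 4
v^2 = 4 - 4 = 0


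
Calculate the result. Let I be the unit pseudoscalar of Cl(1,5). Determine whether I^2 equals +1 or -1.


The pseudoscalar I = e1...e_n (product of all n generators) of Cl(p,q) satisfies I^2 = (-1)^(q + n(n-1)/2).
p = 1, q = 5, n = p + q = 6
n(n-1)/2 = 6 * 5 / 2 = 15
Exponent = q + n(n-1)/2 = 5 + 15 = 20
I^2 = (-1)^20 = +1


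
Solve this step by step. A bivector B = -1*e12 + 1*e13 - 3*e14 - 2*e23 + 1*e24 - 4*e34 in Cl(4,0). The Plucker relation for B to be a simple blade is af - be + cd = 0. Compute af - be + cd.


Plucker relation: af - be + cd
a*f = (-1)*(-4) = 4
b*e = 1*1 = 1
c*d = (-3)*(-2) = 6
af - be + cd = 4 - 1 + 6
= 9


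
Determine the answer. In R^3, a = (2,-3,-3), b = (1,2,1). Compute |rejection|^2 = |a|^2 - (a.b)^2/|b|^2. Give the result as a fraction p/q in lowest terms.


|a|^2 = 2^2 + (-3)^2 + (-3)^2 = 22
|b|^2 = 1^2 + 2^2 + 1^2 = 6
a . b = 2*1 + (-3)*2 + (-3)*1 = -7
(a.b)^2 = (-7)^2 = 49
|rej|^2 = 22 - 49/6
= (132 - 49)/6
= 83/6
In lowest terms: 83/6


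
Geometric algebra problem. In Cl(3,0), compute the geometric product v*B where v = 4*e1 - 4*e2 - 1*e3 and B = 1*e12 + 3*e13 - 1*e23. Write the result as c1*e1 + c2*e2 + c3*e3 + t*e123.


vB has grade-1 (vector) and grade-3 (trivector) parts: vB = (v _| B) + (v ^ B).
Vector part <vB>_1:
  e1: -v2*b12 - v3*b13 = -(-4)*(1) - (-1)*(3) = 7
  e2: v1*b12 - v3*b23 = (4)*(1) - (-1)*(-1) = 3
  e3: v1*b13 + v2*b23 = (4)*(3) + (-4)*(-1) = 16
Trivector part <vB>_3:
  e123: v1*b23 - v2*b13 + v3*b12 = (4)*(-1) - (-4)*(3) + (-1)*(1) = 7
vB = 7*e1 + 3*e2 + 16*e3 + 7*e123


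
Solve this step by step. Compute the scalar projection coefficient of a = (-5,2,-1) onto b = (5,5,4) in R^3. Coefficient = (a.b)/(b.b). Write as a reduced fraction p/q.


Projection coefficient = (a . b) / (b . b)
a . b = (-5)*5 + 2*5 + (-1)*4
= -25 + 10 + (-4) = -19
b . b = 5^2 + 5^2 + 4^2
= 25 + 25 + 16 = 66
Coefficient = -19/66
In lowest terms: -19/66


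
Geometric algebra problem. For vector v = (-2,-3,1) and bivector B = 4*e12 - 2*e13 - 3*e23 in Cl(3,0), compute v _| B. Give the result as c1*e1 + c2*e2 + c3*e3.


Left contraction v _| B = <vB>_1 (grade-1 part of the geometric product vB).
Using e1_|e12 = e2, e2_|e12 = -e1, e1_|e13 = e3, e3_|e13 = -e1, e2_|e23 = e3, e3_|e23 = -e2:
e1 coeff: -v2*b12 - v3*b13 = -(-3)*(4) - (1)*(-2) = 14
e2 coeff: v1*b12 - v3*b23 = (-2)*(4) - (1)*(-3) = -5
e3 coeff: v1*b13 + v2*b23 = (-2)*(-2) + (-3)*(-3) = 13
v _| B = 14*e1 - 5*e2 + 13*e3


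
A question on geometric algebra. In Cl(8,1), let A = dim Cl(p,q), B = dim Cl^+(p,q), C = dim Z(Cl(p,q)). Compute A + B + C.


n = 8 + 1 = 9
Total dim = 2^9 = 512
Even subalgebra dim = 2^8 = 256
n is odd, so center dim = 2
Sum = 512 + 256 + 2 = 770


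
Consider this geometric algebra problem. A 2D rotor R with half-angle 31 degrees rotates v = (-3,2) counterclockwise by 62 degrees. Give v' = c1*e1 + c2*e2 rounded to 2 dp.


Rotor R = cos(31deg) - sin(31deg)*e12
Rotation angle theta = 2 * 31 = 62 degrees
v' = R*v*~R rotates v by theta.
cos(62deg) = 0.4695, sin(62deg) = 0.8829
v'_1 = -3*cos(62deg) - 2*sin(62deg)
= -3*0.4695 - 2*0.8829
= -3.17
v'_2 = -3*sin(62deg) + 2*cos(62deg)
= -3*0.8829 + 2*0.4695
= -1.71
v' = -3.17*e1 - 1.71*e2


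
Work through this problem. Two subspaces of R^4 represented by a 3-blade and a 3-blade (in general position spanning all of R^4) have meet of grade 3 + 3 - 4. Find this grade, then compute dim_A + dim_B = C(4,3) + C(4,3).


Meet grade = grade(A) + grade(B) - n
= 3 + 3 - 4 = 2
C(4,3) = 4
C(4,3) = 4
dim_A + dim_B = 4 + 4 = 8


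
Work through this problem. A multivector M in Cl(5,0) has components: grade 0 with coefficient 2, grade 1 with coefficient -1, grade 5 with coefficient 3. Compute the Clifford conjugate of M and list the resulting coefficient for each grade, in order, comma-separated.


Clifford conjugate sign for grade k: (-1)^(k(k+1)/2)
Grade 0: (-1)^(0*1/2) = (-1)^0 = 1, coeff 2 -> 2
Grade 1: (-1)^(1*2/2) = (-1)^1 = -1, coeff -1 -> 1
Grade 5: (-1)^(5*6/2) = (-1)^15 = -1, coeff 3 -> -3
Conjugated coefficients: 2, 1, -3


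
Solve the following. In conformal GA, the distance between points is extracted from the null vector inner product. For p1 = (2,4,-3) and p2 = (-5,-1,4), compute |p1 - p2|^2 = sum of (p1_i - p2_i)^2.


p1 - p2 = (7, 5, -7)
|p1 - p2|^2 = 7^2 + 5^2 + (-7)^2
= 49 + 25 + 49
= 123


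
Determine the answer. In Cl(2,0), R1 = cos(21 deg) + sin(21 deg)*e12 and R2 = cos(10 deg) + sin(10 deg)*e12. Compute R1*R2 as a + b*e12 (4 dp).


Same-plane rotors commute and their half-angles add:
R1*R2 = cos(a1 + a2) + sin(a1 + a2)*e12.
a1 + a2 = 21 + 10 = 31 deg
cos(31 deg) = 0.8572
sin(31 deg) = 0.5150
R1*R2 = 0.8572 + 0.5150*e12


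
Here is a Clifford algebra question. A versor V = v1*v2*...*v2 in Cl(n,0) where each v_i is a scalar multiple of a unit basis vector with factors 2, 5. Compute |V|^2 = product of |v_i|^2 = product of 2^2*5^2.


Each vector v_i has |v_i|^2 = s_i^2
Squared scales: 2^2 = 4, 5^2 = 25
|V|^2 = 4 * 25
= 100


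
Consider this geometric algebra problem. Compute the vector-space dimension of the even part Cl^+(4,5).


Even subalgebra dimension = 2^(n-1)
n = 4 + 5 = 9
2^(9 - 1) = 2^8 = 256
Verification: sum of C(9,k) for even k = 1 + 36 + 126 + 84 + 9 = 256
Result = 256


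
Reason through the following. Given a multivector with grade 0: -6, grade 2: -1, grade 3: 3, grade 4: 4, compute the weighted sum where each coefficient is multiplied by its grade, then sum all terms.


Grade-weighted sum = sum of grade_k * coefficient_k
0*(-6) = 0
2*(-1) = -2
3*3 = 9
4*4 = 16
Total = 0 + (-2) + 9 + 16 = 23


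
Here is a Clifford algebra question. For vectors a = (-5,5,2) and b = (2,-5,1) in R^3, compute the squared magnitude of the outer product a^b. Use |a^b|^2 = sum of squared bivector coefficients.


a wedge b = (a1*b2 - a2*b1)*e12 + (a1*b3 - a3*b1)*e13 + (a2*b3 - a3*b2)*e23
e12 coeff: (-5)*(-5) - 5*2 = 25 - 10 = 15
e13 coeff: (-5)*1 - 2*2 = -5 - 4 = -9
e23 coeff: 5*1 - 2*(-5) = 5 - (-10) = 15
|a wedge b|^2 = 15^2 + (-9)^2 + 15^2
= 225 + 81 + 225
= 531


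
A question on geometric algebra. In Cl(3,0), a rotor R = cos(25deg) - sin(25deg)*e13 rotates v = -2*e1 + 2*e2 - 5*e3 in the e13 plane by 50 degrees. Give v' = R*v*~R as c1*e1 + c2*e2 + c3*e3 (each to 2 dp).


Rotor R = cos(25deg) - sin(25deg)*e13
Rotation angle theta = 2 * 25 = 50 degrees in the e13 plane (e1 -> e3).
The component perpendicular to the plane (e2) is invariant: v'_2 = v2 = 2.00
cos(50deg) = 0.6428, sin(50deg) = 0.7660
v'_1 = v1*cos(theta) - v3*sin(theta) = -2*0.6428 - (-5)*0.7660 = 2.54
v'_3 = v1*sin(theta) + v3*cos(theta) = -2*0.7660 + (-5)*0.6428 = -4.75
v' = 2.54*e1 + 2.00*e2 - 4.75*e3


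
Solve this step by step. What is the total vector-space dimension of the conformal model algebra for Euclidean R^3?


The conformal model of R^3 uses Cl(4,1): the 3 Euclidean generators plus two extra orthogonal generators e+ (e+^2 = +1) and e- (e-^2 = -1), from which the null vectors e0, einf are built.
Number of generators m = 3 + 2 = 5.
dim Cl(p,q) = 2^m = 2^5 = 32


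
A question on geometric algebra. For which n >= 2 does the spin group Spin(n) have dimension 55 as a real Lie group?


dim Spin(n) = dim so(n) = n(n-1)/2.
Solve n(n-1)/2 = 55, i.e. n^2 - n - 110 = 0.
Discriminant = 1 + 8*55 = 441
n = (1 + sqrt(441))/2 = (1 + 21)/2 = 11


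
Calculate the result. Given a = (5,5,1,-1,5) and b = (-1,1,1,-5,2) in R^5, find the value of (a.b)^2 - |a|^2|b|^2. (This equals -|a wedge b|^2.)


a . b = 5*(-1) + 5*1 + 1*1 + (-1)*(-5) + 5*2
= -5 + 5 + 1 + 5 + 10 = 16
|a|^2 = 5^2 + 5^2 + 1^2 + (-1)^2 + 5^2 = 77
|b|^2 = (-1)^2 + 1^2 + 1^2 + (-5)^2 + 2^2 = 32
(a.b)^2 = 16^2 = 256
|a|^2 * |b|^2 = 77 * 32 = 2464
Result = 256 - 2464 = -2208


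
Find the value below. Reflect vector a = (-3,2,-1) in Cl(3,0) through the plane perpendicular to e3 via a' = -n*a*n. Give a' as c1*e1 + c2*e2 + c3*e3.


Reflection formula: a' = -n*a*n, with n = e3 (unit vector, n^2 = 1).
For reflection through hyperplane perp to e3:
The component along e3 flips sign, others stay.
a = (-3, 2, -1)
a' = (-3, 2, 1)
a' = -3*e1 + 2*e2 + 1*e3


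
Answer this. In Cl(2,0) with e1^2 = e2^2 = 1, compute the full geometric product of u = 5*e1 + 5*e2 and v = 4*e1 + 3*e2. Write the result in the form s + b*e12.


Expand: (5*e1 + 5*e2)(4*e1 + 3*e2)
= 5*4*e1e1 + 5*3*e1e2 + 5*4*e2e1 + 5*3*e2e2
Using e1^2 = e2^2 = 1, e2e1 = -e1e2:
Scalar part s = 5*4 + 5*3 = 20 + 15 = 35
Bivector part b = 5*3 - 5*4 = 15 - 20 = -5
uv = 35 - 5*e12


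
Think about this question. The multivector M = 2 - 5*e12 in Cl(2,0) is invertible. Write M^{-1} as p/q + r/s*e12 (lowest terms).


M = 2 - 5*e12, where e12^2 = -1.
Since M commutes with its reverse ~M = a - b*e12, M * ~M = a^2 - b^2*e12^2 = a^2 + b^2.
So M^{-1} = ~M / (a^2 + b^2) = (a - b*e12)/(a^2 + b^2).
a^2 + b^2 = 4 + 25 = 29
Scalar part = 2/29 = 2/29
Bivector coeff = 5/29 = 5/29
M^{-1} = 2/29 + 5/29*e12


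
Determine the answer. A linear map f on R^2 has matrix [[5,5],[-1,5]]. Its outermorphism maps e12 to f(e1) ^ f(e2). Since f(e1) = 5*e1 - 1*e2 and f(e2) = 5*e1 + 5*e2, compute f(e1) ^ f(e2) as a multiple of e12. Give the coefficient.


The outermorphism of a linear map f sends e1^e2 to f(e1)^f(e2).
f(e1) = 5*e1 - 1*e2
f(e2) = 5*e1 + 5*e2
f(e1) ^ f(e2) = (5*e1 - 1*e2) ^ (5*e1 + 5*e2)
= 5*5*e12 + (-1)*5*e21
= (25 - (-5))*e12
= 30*e12
Coefficient = 30


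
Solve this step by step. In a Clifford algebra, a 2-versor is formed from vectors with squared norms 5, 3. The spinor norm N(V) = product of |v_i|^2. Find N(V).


Spinor norm N(V) = |v1|^2 * |v2|^2 * ... * |v2|^2
= 5 * 3
Running product: 5, 15
N(V) = 15


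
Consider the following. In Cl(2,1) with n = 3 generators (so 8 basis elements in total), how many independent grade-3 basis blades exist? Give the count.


Number of grade-k basis blades in Cl(p,q) with n = p + q is C(n, k).
n = 2 + 1 = 3
C(3, 3) = 3! / (3! * 0!)
= 6 / (6 * 1)
= 1


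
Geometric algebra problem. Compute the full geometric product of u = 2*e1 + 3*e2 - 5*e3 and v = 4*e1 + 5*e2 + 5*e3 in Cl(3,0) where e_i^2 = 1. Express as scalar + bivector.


In Cl(3,0): e_i^2 = 1, e_ie_j = -e_je_i for i != j.
Scalar part = u . v = 2*4 + 3*5 + (-5)*5
= 8 + 15 + (-25) = -2
e12 coeff = 2*5 - 3*4 = 10 - 12 = -2
e13 coeff = 2*5 - (-5)*4 = 10 - (-20) = 30
e23 coeff = 3*5 - (-5)*5 = 15 - (-25) = 40
uv = -2 - 2*e12 + 30*e13 + 40*e23


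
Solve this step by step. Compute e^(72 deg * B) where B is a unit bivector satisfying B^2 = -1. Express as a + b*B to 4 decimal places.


For a unit bivector B with B^2 = -1, the exponential series gives
e^(theta*B) = cos(theta) + sin(theta)*B (the GA analogue of Euler's formula).
theta = 72 degrees = 1.256637 rad
cos(72 deg) = 0.3090
sin(72 deg) = 0.9511
exp(theta*B) = 0.3090 + 0.9511*B


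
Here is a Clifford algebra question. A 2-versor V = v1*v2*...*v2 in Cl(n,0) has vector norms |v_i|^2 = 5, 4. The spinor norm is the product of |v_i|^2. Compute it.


Spinor norm N(V) = |v1|^2 * |v2|^2 * ... * |v2|^2
= 5 * 4
Running product: 5, 20
N(V) = 20


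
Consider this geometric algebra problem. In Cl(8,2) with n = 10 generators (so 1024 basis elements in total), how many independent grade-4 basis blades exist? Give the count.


Number of grade-k basis blades in Cl(p,q) with n = p + q is C(n, k).
n = 8 + 2 = 10
C(10, 4) = 10! / (4! * 6!)
= 3628800 / (24 * 720)
= 210


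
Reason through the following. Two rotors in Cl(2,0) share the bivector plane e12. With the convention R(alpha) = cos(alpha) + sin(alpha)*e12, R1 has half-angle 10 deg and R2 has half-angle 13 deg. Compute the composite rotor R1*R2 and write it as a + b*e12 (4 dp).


Same-plane rotors commute and their half-angles add:
R1*R2 = cos(a1 + a2) + sin(a1 + a2)*e12.
a1 + a2 = 10 + 13 = 23 deg
cos(23 deg) = 0.9205
sin(23 deg) = 0.3907
R1*R2 = 0.9205 + 0.3907*e12


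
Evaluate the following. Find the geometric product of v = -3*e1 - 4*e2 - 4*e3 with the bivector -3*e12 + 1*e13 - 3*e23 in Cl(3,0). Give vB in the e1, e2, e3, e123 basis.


vB has grade-1 (vector) and grade-3 (trivector) parts: vB = (v _| B) + (v ^ B).
Vector part <vB>_1:
  e1: -v2*b12 - v3*b13 = -(-4)*(-3) - (-4)*(1) = -8
  e2: v1*b12 - v3*b23 = (-3)*(-3) - (-4)*(-3) = -3
  e3: v1*b13 + v2*b23 = (-3)*(1) + (-4)*(-3) = 9
Trivector part <vB>_3:
  e123: v1*b23 - v2*b13 + v3*b12 = (-3)*(-3) - (-4)*(1) + (-4)*(-3) = 25
vB = -8*e1 - 3*e2 + 9*e3 + 25*e123


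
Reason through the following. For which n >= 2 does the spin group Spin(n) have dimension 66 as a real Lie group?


dim Spin(n) = dim so(n) = n(n-1)/2.
Solve n(n-1)/2 = 66, i.e. n^2 - n - 132 = 0.
Discriminant = 1 + 8*66 = 529
n = (1 + sqrt(529))/2 = (1 + 23)/2 = 12


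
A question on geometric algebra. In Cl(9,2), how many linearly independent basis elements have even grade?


Even subalgebra dimension = 2^(n-1)
n = 9 + 2 = 11
2^(11 - 1) = 2^10 = 1024
Verification: sum of C(11,k) for even k = 1 + 55 + 330 + 462 + 165 + 11 = 1024
Result = 1024


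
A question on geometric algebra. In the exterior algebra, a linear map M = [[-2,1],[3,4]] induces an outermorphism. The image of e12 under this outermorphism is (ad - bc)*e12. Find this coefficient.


The outermorphism of a linear map f sends e1^e2 to f(e1)^f(e2).
f(e1) = -2*e1 + 3*e2
f(e2) = 1*e1 + 4*e2
f(e1) ^ f(e2) = (-2*e1 + 3*e2) ^ (1*e1 + 4*e2)
= (-2)*4*e12 + 3*1*e21
= (-8 - 3)*e12
= -11*e12
Coefficient = -11


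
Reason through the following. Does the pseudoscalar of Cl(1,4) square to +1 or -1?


The pseudoscalar I = e1...e_n (product of all n generators) of Cl(p,q) satisfies I^2 = (-1)^(q + n(n-1)/2).
p = 1, q = 4, n = p + q = 5
n(n-1)/2 = 5 * 4 / 2 = 10
Exponent = q + n(n-1)/2 = 4 + 10 = 14
I^2 = (-1)^14 = +1


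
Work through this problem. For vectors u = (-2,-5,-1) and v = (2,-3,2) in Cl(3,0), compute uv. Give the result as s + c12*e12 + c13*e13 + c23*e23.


In Cl(3,0): e_i^2 = 1, e_ie_j = -e_je_i for i != j.
Scalar part = u . v = (-2)*2 + (-5)*(-3) + (-1)*2
= -4 + 15 + (-2) = 9
e12 coeff = (-2)*(-3) - (-5)*2 = 6 - (-10) = 16
e13 coeff = (-2)*2 - (-1)*2 = -4 - (-2) = -2
e23 coeff = (-5)*2 - (-1)*(-3) = -10 - 3 = -13
uv = 9 + 16*e12 - 2*e13 - 13*e23


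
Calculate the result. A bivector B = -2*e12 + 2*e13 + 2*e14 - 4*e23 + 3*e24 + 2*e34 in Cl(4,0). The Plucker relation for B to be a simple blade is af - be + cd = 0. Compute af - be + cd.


Plucker relation: af - be + cd
a*f = (-2)*2 = -4
b*e = 2*3 = 6
c*d = 2*(-4) = -8
af - be + cd = -4 - 6 + (-8)
= -18


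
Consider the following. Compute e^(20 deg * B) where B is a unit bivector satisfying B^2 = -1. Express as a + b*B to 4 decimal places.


For a unit bivector B with B^2 = -1, the exponential series gives
e^(theta*B) = cos(theta) + sin(theta)*B (the GA analogue of Euler's formula).
theta = 20 degrees = 0.349066 rad
cos(20 deg) = 0.9397
sin(20 deg) = 0.3420
exp(theta*B) = 0.9397 + 0.3420*B


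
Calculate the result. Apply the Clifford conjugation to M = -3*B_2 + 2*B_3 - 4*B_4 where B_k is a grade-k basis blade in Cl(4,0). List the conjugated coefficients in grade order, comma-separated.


Clifford conjugate sign for grade k: (-1)^(k(k+1)/2)
Grade 2: (-1)^(2*3/2) = (-1)^3 = -1, coeff -3 -> 3
Grade 3: (-1)^(3*4/2) = (-1)^6 = 1, coeff 2 -> 2
Grade 4: (-1)^(4*5/2) = (-1)^10 = 1, coeff -4 -> -4
Conjugated coefficients: 3, 2, -4


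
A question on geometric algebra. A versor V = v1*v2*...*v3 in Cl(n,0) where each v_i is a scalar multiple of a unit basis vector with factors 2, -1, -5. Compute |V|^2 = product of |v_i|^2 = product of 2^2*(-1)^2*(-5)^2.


Each vector v_i has |v_i|^2 = s_i^2
Squared scales: 2^2 = 4, (-1)^2 = 1, (-5)^2 = 25
|V|^2 = 4 * 1 * 25
= 100


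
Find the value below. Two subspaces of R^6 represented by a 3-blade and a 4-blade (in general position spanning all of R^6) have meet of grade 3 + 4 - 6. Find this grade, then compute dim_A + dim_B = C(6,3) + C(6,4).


Meet grade = grade(A) + grade(B) - n
= 3 + 4 - 6 = 1
C(6,3) = 20
C(6,4) = 15
dim_A + dim_B = 20 + 15 = 35


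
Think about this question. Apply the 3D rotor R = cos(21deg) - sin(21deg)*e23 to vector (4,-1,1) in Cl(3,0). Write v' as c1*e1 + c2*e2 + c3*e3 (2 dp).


Rotor R = cos(21deg) - sin(21deg)*e23
Rotation angle theta = 2 * 21 = 42 degrees in the e23 plane (e2 -> e3).
The component perpendicular to the plane (e1) is invariant: v'_1 = v1 = 4.00
cos(42deg) = 0.7431, sin(42deg) = 0.6691
v'_2 = v2*cos(theta) - v3*sin(theta) = -1*0.7431 - 1*0.6691 = -1.41
v'_3 = v2*sin(theta) + v3*cos(theta) = -1*0.6691 + 1*0.7431 = 0.07
v' = 4.00*e1 - 1.41*e2 + 0.07*e3


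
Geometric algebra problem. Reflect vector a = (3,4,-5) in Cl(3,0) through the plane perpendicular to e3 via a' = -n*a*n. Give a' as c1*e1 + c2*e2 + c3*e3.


Reflection formula: a' = -n*a*n, with n = e3 (unit vector, n^2 = 1).
For reflection through hyperplane perp to e3:
The component along e3 flips sign, others stay.
a = (3, 4, -5)
a' = (3, 4, 5)
a' = 3*e1 + 4*e2 + 5*e3


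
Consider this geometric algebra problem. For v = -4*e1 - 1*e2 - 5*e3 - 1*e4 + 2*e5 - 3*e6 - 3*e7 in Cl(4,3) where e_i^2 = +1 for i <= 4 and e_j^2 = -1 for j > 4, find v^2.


v^2 = sum of c_i^2 * e_i^2
Positive signature terms (e_i^2 = +1): (-4)^2 + (-1)^2 + (-5)^2 + (-1)^2 = 43
Negative signature terms (e_j^2 = -1): 2^2 + (-3)^2 + (-3)^2 = 22
v^2 = 43 - 22 = 21


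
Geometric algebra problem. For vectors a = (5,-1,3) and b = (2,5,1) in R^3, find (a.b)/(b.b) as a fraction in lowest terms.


Projection coefficient = (a . b) / (b . b)
a . b = 5*2 + (-1)*5 + 3*1
= 10 + (-5) + 3 = 8
b . b = 2^2 + 5^2 + 1^2
= 4 + 25 + 1 = 30
Coefficient = 8/30
In lowest terms: 4/15


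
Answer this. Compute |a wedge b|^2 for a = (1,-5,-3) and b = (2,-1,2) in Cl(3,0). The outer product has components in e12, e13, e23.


a wedge b = (a1*b2 - a2*b1)*e12 + (a1*b3 - a3*b1)*e13 + (a2*b3 - a3*b2)*e23
e12 coeff: 1*(-1) - (-5)*2 = -1 - (-10) = 9
e13 coeff: 1*2 - (-3)*2 = 2 - (-6) = 8
e23 coeff: (-5)*2 - (-3)*(-1) = -10 - 3 = -13
|a wedge b|^2 = 9^2 + 8^2 + (-13)^2
= 81 + 64 + 169
= 314


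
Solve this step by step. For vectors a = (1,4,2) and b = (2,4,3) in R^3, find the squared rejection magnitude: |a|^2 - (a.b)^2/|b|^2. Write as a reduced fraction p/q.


|a|^2 = 1^2 + 4^2 + 2^2 = 21
|b|^2 = 2^2 + 4^2 + 3^2 = 29
a . b = 1*2 + 4*4 + 2*3 = 24
(a.b)^2 = 24^2 = 576
|rej|^2 = 21 - 576/29
= (609 - 576)/29
= 33/29
In lowest terms: 33/29


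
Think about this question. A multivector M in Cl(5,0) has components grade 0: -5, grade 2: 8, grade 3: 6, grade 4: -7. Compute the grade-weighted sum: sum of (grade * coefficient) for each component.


Grade-weighted sum = sum of grade_k * coefficient_k
0*(-5) = 0
2*8 = 16
3*6 = 18
4*(-7) = -28
Total = 0 + 16 + 18 + (-28) = 6


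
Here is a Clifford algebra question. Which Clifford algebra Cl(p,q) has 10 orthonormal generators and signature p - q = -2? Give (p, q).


We need p + q = 10 and p - q = -2.
Adding: 2p = 10 + (-2) = 8, so p = 4.
Then q = 10 - 4 = 6.
(p, q) = (4, 6)


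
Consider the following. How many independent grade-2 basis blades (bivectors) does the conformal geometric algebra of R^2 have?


The conformal model of R^2 uses Cl(3,1) with m = 2 + 2 = 4 generators.
Number of grade-2 blades = C(m, 2) = C(4, 2)
= 4*3/2 = 6


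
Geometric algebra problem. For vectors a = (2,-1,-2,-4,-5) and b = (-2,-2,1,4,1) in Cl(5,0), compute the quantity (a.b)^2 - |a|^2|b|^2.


a . b = 2*(-2) + (-1)*(-2) + (-2)*1 + (-4)*4 + (-5)*1
= -4 + 2 + (-2) + (-16) + (-5) = -25
|a|^2 = 2^2 + (-1)^2 + (-2)^2 + (-4)^2 + (-5)^2 = 50
|b|^2 = (-2)^2 + (-2)^2 + 1^2 + 4^2 + 1^2 = 26
(a.b)^2 = (-25)^2 = 625
|a|^2 * |b|^2 = 50 * 26 = 1300
Result = 625 - 1300 = -675


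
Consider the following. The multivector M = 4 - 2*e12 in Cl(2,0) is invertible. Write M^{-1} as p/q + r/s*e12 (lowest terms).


M = 4 - 2*e12, where e12^2 = -1.
Since M commutes with its reverse ~M = a - b*e12, M * ~M = a^2 - b^2*e12^2 = a^2 + b^2.
So M^{-1} = ~M / (a^2 + b^2) = (a - b*e12)/(a^2 + b^2).
a^2 + b^2 = 16 + 4 = 20
Scalar part = 4/20 = 1/5
Bivector coeff = 2/20 = 1/10
M^{-1} = 1/5 + 1/10*e12


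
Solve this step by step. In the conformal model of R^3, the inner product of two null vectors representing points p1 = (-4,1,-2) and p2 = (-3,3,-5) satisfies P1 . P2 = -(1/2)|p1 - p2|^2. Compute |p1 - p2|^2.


p1 - p2 = (-1, -2, 3)
|p1 - p2|^2 = (-1)^2 + (-2)^2 + 3^2
= 1 + 4 + 9
= 14


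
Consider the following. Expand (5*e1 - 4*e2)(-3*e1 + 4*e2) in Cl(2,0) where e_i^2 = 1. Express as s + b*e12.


Expand: (5*e1 - 4*e2)(-3*e1 + 4*e2)
= 5*(-3)*e1e1 + 5*4*e1e2 + (-4)*(-3)*e2e1 + (-4)*4*e2e2
Using e1^2 = e2^2 = 1, e2e1 = -e1e2:
Scalar part s = 5*(-3) + (-4)*4 = -15 + (-16) = -31
Bivector part b = 5*4 - (-4)*(-3) = 20 - 12 = 8
uv = -31 + 8*e12


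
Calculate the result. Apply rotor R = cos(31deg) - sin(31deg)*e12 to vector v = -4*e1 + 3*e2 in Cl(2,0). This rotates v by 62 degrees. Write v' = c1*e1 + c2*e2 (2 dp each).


Rotor R = cos(31deg) - sin(31deg)*e12
Rotation angle theta = 2 * 31 = 62 degrees
v' = R*v*~R rotates v by theta.
cos(62deg) = 0.4695, sin(62deg) = 0.8829
v'_1 = -4*cos(62deg) - 3*sin(62deg)
= -4*0.4695 - 3*0.8829
= -4.53
v'_2 = -4*sin(62deg) + 3*cos(62deg)
= -4*0.8829 + 3*0.4695
= -2.12
v' = -4.53*e1 - 2.12*e2


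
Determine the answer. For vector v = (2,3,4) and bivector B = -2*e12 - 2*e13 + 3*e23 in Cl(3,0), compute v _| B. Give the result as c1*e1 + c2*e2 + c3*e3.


Left contraction v _| B = <vB>_1 (grade-1 part of the geometric product vB).
Using e1_|e12 = e2, e2_|e12 = -e1, e1_|e13 = e3, e3_|e13 = -e1, e2_|e23 = e3, e3_|e23 = -e2:
e1 coeff: -v2*b12 - v3*b13 = -(3)*(-2) - (4)*(-2) = 14
e2 coeff: v1*b12 - v3*b23 = (2)*(-2) - (4)*(3) = -16
e3 coeff: v1*b13 + v2*b23 = (2)*(-2) + (3)*(3) = 5
v _| B = 14*e1 - 16*e2 + 5*e3


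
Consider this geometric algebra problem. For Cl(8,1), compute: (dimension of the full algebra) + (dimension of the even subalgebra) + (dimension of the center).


n = 8 + 1 = 9
Total dim = 2^9 = 512
Even subalgebra dim = 2^8 = 256
n is odd, so center dim = 2
Sum = 512 + 256 + 2 = 770


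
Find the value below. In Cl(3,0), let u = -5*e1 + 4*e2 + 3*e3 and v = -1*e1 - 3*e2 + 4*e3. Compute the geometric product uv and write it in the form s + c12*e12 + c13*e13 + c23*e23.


In Cl(3,0): e_i^2 = 1, e_ie_j = -e_je_i for i != j.
Scalar part = u . v = (-5)*(-1) + 4*(-3) + 3*4
= 5 + (-12) + 12 = 5
e12 coeff = (-5)*(-3) - 4*(-1) = 15 - (-4) = 19
e13 coeff = (-5)*4 - 3*(-1) = -20 - (-3) = -17
e23 coeff = 4*4 - 3*(-3) = 16 - (-9) = 25
uv = 5 + 19*e12 - 17*e13 + 25*e23


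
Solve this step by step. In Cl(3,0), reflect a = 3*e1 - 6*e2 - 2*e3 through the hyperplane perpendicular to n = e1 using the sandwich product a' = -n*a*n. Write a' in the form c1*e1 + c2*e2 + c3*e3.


Reflection formula: a' = -n*a*n, with n = e1 (unit vector, n^2 = 1).
For reflection through hyperplane perp to e1:
The component along e1 flips sign, others stay.
a = (3, -6, -2)
a' = (-3, -6, -2)
a' = -3*e1 - 6*e2 - 2*e3
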